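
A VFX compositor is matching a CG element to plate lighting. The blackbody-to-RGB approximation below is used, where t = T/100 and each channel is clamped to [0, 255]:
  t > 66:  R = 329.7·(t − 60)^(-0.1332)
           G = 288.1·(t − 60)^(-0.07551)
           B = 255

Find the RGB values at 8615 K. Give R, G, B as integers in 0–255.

R=213, G=225, B=255

t = 8615/100 = 86.15; the t > 66 branch applies.
R = 329.7·(86.15 − 60)^(-0.1332) = 329.7·26.15^(-0.1332) = 329.7·0.64743 = 213.458.
G = 288.1·(86.15 − 60)^(-0.07551) = 288.1·26.15^(-0.07551) = 288.1·0.78157 = 225.170.
B = 255 by definition for t > 66.
Rounded: (213, 225, 255).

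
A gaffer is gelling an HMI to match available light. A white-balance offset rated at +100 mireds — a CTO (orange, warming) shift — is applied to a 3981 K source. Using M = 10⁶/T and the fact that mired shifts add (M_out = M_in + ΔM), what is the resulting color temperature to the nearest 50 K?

M_in = 10⁶/3981 = 251.19 mireds.
M_out = 251.19 + (+100) = 351.19 mireds.
T_out = 10⁶/351.19 = 2847.4 K → 2850 K.

2850 K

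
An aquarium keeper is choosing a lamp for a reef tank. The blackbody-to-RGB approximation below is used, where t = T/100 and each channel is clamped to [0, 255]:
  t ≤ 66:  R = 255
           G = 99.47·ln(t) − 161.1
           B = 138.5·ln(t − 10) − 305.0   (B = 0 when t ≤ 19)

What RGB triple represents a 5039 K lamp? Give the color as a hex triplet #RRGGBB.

t = 5039/100 = 50.39; the t ≤ 66 branch applies.
R = 255 by definition for t ≤ 66.
G = 99.47·ln 50.39 − 161.1 = 99.47·3.9198 − 161.1 = 228.802.
B = 138.5·ln(50.39 − 10) − 305.0 = 138.5·ln 40.39 − 305.0 = 138.5·3.6986 − 305.0 = 207.254.
Rounded: (255, 229, 207).
In hex: #FFE5CF.

#FFE5CF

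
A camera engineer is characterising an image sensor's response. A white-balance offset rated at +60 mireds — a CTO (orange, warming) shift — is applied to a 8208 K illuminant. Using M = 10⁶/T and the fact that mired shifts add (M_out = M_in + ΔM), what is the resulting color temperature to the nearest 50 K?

M_in = 10⁶/8208 = 121.83 mireds.
M_out = 121.83 + (+60) = 181.83 mireds.
T_out = 10⁶/181.83 = 5499.6 K → 5500 K.

5500 K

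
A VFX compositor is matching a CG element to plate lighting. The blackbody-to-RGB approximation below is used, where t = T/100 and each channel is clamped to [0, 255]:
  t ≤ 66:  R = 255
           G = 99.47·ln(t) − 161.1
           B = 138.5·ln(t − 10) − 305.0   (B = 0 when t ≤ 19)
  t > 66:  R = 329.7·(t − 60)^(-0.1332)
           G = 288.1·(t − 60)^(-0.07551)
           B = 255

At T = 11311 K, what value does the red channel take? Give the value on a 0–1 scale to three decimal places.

t = 11311/100 = 113.11; the t > 66 branch applies.
R = 329.7·(113.11 − 60)^(-0.1332) = 329.7·53.11^(-0.1332) = 329.7·0.58912 = 194.234.
On a 0–1 scale: 194.234/255 = 0.7617 → 0.762.

0.762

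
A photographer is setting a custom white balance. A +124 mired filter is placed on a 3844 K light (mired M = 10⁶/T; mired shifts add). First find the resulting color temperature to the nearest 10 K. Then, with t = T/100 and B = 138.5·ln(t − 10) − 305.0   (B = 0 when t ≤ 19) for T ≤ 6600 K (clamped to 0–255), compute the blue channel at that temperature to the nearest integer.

M_in = 10⁶/3844 = 260.15; M_out = 260.15 + (+124) = 384.15.
T_out = 10⁶/384.15 = 2603.2 K → 2600 K; t = 26.
B = 138.5·ln(26 − 10) − 305.0 = 138.5·ln 16 − 305.0 = 138.5·2.7726 − 305.0 = 79.004.
Rounded: 79.

79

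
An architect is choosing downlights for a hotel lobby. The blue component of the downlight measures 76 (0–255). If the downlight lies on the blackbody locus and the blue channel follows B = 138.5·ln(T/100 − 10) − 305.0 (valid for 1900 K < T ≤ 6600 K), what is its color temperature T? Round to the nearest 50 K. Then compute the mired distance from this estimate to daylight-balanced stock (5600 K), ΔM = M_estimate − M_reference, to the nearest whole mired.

ln(t − 10) = (76 + 305.0) / 138.5 = 2.7509.
t − 10 = e^2.7509 = 15.657, so t = 25.657.
T = 100·t = 2566 K → 2550 K to the nearest 50 K.
M_estimate = 10⁶/2550 = 392.16; M_reference = 10⁶/5600 = 178.57.
ΔM = 392.16 − 178.57 = 213.59 → +214 mireds.

+214 mireds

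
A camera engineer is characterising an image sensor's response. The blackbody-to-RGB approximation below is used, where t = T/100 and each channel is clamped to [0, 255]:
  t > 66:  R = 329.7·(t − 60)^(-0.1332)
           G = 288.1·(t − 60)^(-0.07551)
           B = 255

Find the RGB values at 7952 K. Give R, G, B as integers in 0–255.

t = 7952/100 = 79.52; the t > 66 branch applies.
R = 329.7·(79.52 − 60)^(-0.1332) = 329.7·19.52^(-0.1332) = 329.7·0.67314 = 221.936.
G = 288.1·(79.52 − 60)^(-0.07551) = 288.1·19.52^(-0.07551) = 288.1·0.79902 = 230.197.
B = 255 by definition for t > 66.
Rounded: (222, 230, 255).

R=222, G=230, B=255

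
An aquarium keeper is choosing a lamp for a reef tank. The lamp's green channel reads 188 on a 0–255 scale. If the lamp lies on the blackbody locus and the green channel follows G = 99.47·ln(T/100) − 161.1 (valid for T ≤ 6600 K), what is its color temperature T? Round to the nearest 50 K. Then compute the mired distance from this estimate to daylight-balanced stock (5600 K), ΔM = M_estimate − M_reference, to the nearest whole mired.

+120 mireds

ln t = (188 + 161.1) / 99.47 = 3.5096.
t = e^3.5096 = 33.435.
T = 100·t = 3343 K → 3350 K to the nearest 50 K.
M_estimate = 10⁶/3350 = 298.51; M_reference = 10⁶/5600 = 178.57.
ΔM = 298.51 − 178.57 = 119.94 → +120 mireds.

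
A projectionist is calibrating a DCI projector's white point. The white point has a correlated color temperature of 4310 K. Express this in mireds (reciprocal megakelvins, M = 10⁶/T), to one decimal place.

232.0 mireds

M = 10⁶ / 4310 = 232.019 → 232.0 mireds.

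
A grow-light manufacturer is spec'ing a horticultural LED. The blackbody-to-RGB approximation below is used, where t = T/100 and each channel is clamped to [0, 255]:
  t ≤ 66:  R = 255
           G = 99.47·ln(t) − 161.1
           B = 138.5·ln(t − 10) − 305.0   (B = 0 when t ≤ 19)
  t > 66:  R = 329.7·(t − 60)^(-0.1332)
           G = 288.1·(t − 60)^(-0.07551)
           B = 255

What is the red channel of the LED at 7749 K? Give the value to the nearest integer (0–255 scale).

t = 7749/100 = 77.49; the t > 66 branch applies.
R = 329.7·(77.49 − 60)^(-0.1332) = 329.7·17.49^(-0.1332) = 329.7·0.68306 = 225.206.
Rounded: 225.

225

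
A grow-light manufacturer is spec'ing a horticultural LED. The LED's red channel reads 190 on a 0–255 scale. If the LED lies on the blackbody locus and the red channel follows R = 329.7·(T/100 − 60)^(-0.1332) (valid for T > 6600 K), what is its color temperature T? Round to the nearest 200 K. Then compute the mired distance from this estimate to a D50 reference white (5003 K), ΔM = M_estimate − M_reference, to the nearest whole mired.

(t − 60)^(-0.1332) = 190/329.7 = 0.57628.
t − 60 = 0.57628^(1/-0.1332) = 0.57628^(-7.508) = 62.667, so t = 122.667.
T = 100·t = 12267 K → 12200 K to the nearest 200 K.
M_estimate = 10⁶/12200 = 81.97; M_reference = 10⁶/5003 = 199.88.
ΔM = 81.97 − 199.88 = -117.91 → -118 mireds.

-118 mireds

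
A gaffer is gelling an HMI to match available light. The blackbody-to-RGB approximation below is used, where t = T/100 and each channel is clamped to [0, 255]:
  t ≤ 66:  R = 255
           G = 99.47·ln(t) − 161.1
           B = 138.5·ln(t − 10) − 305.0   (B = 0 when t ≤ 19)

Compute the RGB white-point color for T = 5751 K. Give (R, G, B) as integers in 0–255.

(255, 242, 230)

t = 5751/100 = 57.51; the t ≤ 66 branch applies.
R = 255 by definition for t ≤ 66.
G = 99.47·ln 57.51 − 161.1 = 99.47·4.0520 − 161.1 = 241.948.
B = 138.5·ln(57.51 − 10) − 305.0 = 138.5·ln 47.51 − 305.0 = 138.5·3.8609 − 305.0 = 229.740.
Rounded: (255, 242, 230).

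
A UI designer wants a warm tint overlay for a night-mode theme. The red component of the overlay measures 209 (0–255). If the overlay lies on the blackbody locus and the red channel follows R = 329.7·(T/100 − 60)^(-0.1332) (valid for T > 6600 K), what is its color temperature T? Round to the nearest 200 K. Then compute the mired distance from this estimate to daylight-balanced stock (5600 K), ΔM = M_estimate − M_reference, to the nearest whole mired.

-67 mireds

(t − 60)^(-0.1332) = 209/329.7 = 0.63391.
t − 60 = 0.63391^(1/-0.1332) = 0.63391^(-7.508) = 30.639, so t = 90.639.
T = 100·t = 9064 K → 9000 K to the nearest 200 K.
M_estimate = 10⁶/9000 = 111.11; M_reference = 10⁶/5600 = 178.57.
ΔM = 111.11 − 178.57 = -67.46 → -67 mireds.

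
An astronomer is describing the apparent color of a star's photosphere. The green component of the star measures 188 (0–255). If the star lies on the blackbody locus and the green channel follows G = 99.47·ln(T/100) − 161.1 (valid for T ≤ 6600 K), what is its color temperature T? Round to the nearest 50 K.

3350 K

ln t = (188 + 161.1) / 99.47 = 3.5096.
t = e^3.5096 = 33.435.
T = 100·t = 3343 K → 3350 K to the nearest 50 K.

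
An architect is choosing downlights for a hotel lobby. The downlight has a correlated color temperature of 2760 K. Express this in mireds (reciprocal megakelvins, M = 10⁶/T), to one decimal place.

M = 10⁶ / 2760 = 362.319 → 362.3 mireds.

362.3 mireds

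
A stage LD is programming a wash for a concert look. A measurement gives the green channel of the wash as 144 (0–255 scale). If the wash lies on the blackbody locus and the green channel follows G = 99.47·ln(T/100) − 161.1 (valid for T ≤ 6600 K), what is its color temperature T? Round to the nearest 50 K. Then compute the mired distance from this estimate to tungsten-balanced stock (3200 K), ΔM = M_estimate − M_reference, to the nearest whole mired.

ln t = (144 + 161.1) / 99.47 = 3.0673.
t = e^3.0673 = 21.483.
T = 100·t = 2148 K → 2150 K to the nearest 50 K.
M_estimate = 10⁶/2150 = 465.12; M_reference = 10⁶/3200 = 312.50.
ΔM = 465.12 − 312.50 = 152.62 → +153 mireds.

+153 mireds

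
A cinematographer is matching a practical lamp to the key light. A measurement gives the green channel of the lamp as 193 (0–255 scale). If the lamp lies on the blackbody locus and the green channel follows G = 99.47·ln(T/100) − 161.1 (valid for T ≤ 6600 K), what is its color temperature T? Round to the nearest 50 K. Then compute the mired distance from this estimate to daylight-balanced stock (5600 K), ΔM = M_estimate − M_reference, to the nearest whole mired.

ln t = (193 + 161.1) / 99.47 = 3.5599.
t = e^3.5599 = 35.159.
T = 100·t = 3516 K → 3500 K to the nearest 50 K.
M_estimate = 10⁶/3500 = 285.71; M_reference = 10⁶/5600 = 178.57.
ΔM = 285.71 − 178.57 = 107.14 → +107 mireds.

+107 mireds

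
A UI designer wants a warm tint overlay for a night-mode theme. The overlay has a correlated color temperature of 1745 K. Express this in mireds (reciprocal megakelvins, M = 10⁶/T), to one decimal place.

573.1 mireds

M = 10⁶ / 1745 = 573.066 → 573.1 mireds.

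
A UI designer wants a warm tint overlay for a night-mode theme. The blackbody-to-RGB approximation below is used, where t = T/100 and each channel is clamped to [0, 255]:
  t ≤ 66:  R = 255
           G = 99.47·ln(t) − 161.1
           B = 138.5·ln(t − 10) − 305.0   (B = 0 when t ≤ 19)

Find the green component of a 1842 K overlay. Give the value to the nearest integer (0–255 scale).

t = 1842/100 = 18.42; the t ≤ 66 branch applies.
G = 99.47·ln 18.42 − 161.1 = 99.47·2.9134 − 161.1 = 128.700.
Rounded: 129.

129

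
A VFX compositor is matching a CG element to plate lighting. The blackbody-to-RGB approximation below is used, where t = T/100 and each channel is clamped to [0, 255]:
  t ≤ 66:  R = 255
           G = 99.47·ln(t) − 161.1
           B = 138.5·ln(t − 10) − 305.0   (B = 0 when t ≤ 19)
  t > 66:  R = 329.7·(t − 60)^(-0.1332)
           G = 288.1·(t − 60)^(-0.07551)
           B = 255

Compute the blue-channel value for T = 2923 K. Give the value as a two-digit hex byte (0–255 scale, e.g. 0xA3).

t = 2923/100 = 29.23; the t ≤ 66 branch applies.
B = 138.5·ln(29.23 − 10) − 305.0 = 138.5·ln 19.23 − 305.0 = 138.5·2.9565 − 305.0 = 104.471.
Rounded: 104; in hex, 0x68.

0x68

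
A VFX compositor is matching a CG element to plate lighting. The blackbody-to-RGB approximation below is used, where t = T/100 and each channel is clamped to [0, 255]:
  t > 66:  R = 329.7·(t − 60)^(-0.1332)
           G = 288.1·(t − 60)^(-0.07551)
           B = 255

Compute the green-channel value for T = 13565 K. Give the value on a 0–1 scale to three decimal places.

0.815

t = 13565/100 = 135.65; the t > 66 branch applies.
G = 288.1·(135.65 − 60)^(-0.07551) = 288.1·75.65^(-0.07551) = 288.1·0.72133 = 207.814.
On a 0–1 scale: 207.814/255 = 0.8150 → 0.815.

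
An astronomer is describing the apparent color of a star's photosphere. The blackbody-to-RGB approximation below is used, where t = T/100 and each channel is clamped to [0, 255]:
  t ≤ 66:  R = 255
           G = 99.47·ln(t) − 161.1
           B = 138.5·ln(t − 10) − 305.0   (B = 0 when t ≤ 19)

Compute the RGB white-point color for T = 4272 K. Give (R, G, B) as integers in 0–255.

t = 4272/100 = 42.72; the t ≤ 66 branch applies.
R = 255 by definition for t ≤ 66.
G = 99.47·ln 42.72 − 161.1 = 99.47·3.7547 − 161.1 = 212.377.
B = 138.5·ln(42.72 − 10) − 305.0 = 138.5·ln 32.72 − 305.0 = 138.5·3.4880 − 305.0 = 178.086.
Rounded: (255, 212, 178).

(255, 212, 178)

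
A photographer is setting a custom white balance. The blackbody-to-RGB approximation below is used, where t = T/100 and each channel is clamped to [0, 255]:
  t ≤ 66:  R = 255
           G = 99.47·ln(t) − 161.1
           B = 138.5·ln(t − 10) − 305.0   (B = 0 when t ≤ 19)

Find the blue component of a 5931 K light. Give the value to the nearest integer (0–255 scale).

235

t = 5931/100 = 59.31; the t ≤ 66 branch applies.
B = 138.5·ln(59.31 − 10) − 305.0 = 138.5·ln 49.31 − 305.0 = 138.5·3.8981 − 305.0 = 234.891.
Rounded: 235.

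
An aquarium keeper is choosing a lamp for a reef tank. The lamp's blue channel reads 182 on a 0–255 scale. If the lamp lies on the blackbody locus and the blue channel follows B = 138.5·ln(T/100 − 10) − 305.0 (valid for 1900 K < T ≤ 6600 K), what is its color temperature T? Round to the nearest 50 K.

4350 K

ln(t − 10) = (182 + 305.0) / 138.5 = 3.5162.
t − 10 = e^3.5162 = 33.658, so t = 43.658.
T = 100·t = 4366 K → 4350 K to the nearest 50 K.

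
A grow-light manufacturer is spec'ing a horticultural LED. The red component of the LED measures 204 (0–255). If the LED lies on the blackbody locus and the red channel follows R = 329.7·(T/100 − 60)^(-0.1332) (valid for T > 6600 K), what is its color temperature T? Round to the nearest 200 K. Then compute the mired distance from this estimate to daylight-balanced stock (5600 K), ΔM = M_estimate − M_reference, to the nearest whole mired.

(t − 60)^(-0.1332) = 204/329.7 = 0.61874.
t − 60 = 0.61874^(1/-0.1332) = 0.61874^(-7.508) = 36.748, so t = 96.748.
T = 100·t = 9675 K → 9600 K to the nearest 200 K.
M_estimate = 10⁶/9600 = 104.17; M_reference = 10⁶/5600 = 178.57.
ΔM = 104.17 − 178.57 = -74.40 → -74 mireds.

-74 mireds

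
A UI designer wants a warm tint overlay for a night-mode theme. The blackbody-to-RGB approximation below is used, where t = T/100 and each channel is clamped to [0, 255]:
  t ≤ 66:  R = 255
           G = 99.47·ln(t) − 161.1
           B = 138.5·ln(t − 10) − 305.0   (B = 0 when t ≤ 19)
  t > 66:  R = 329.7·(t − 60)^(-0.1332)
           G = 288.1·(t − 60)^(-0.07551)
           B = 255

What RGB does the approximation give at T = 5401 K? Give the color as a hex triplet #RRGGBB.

t = 5401/100 = 54.01; the t ≤ 66 branch applies.
R = 255 by definition for t ≤ 66.
G = 99.47·ln 54.01 − 161.1 = 99.47·3.9892 − 161.1 = 235.703.
B = 138.5·ln(54.01 − 10) − 305.0 = 138.5·ln 44.01 − 305.0 = 138.5·3.7844 − 305.0 = 219.142.
Rounded: (255, 236, 219).
In hex: #FFECDB.

#FFECDB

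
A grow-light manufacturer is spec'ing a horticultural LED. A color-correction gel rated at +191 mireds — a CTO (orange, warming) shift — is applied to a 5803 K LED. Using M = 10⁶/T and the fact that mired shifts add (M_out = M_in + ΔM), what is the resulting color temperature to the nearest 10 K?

M_in = 10⁶/5803 = 172.32 mireds.
M_out = 172.32 + (+191) = 363.32 mireds.
T_out = 10⁶/363.32 = 2752.4 K → 2750 K.

2750 K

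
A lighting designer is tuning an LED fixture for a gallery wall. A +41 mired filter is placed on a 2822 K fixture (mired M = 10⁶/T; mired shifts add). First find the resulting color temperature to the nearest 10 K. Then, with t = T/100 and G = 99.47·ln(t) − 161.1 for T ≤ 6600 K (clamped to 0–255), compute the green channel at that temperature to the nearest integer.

160

M_in = 10⁶/2822 = 354.36; M_out = 354.36 + (+41) = 395.36.
T_out = 10⁶/395.36 = 2529.3 K → 2530 K; t = 25.3.
G = 99.47·ln 25.3 − 161.1 = 99.47·3.2308 − 161.1 = 160.268.
Rounded: 160.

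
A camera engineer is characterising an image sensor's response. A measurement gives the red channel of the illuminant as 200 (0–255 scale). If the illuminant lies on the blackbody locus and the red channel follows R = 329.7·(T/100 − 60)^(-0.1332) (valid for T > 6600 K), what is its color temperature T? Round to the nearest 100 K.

(t − 60)^(-0.1332) = 200/329.7 = 0.60661.
t − 60 = 0.60661^(1/-0.1332) = 0.60661^(-7.508) = 42.638, so t = 102.638.
T = 100·t = 10264 K → 10300 K to the nearest 100 K.

10300 K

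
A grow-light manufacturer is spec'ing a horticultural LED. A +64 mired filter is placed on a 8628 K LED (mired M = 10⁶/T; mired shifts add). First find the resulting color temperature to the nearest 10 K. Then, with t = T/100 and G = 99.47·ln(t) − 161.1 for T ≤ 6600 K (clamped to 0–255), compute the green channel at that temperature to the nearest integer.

M_in = 10⁶/8628 = 115.90; M_out = 115.90 + (+64) = 179.90.
T_out = 10⁶/179.90 = 5558.6 K → 5560 K; t = 55.6.
G = 99.47·ln 55.6 − 161.1 = 99.47·4.0182 − 161.1 = 238.589.
Rounded: 239.

239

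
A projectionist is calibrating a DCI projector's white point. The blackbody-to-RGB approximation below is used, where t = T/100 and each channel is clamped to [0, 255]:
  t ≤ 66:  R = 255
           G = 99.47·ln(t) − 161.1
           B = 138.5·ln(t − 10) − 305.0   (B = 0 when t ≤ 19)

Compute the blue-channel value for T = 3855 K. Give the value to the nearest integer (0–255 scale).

t = 3855/100 = 38.55; the t ≤ 66 branch applies.
B = 138.5·ln(38.55 − 10) − 305.0 = 138.5·ln 28.55 − 305.0 = 138.5·3.3517 − 305.0 = 159.204.
Rounded: 159.

159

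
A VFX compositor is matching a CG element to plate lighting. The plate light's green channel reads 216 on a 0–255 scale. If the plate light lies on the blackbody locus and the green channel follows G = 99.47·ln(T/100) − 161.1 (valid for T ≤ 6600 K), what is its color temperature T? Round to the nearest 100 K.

ln t = (216 + 161.1) / 99.47 = 3.7911.
t = e^3.7911 = 44.305.
T = 100·t = 4430 K → 4400 K to the nearest 100 K.

4400 K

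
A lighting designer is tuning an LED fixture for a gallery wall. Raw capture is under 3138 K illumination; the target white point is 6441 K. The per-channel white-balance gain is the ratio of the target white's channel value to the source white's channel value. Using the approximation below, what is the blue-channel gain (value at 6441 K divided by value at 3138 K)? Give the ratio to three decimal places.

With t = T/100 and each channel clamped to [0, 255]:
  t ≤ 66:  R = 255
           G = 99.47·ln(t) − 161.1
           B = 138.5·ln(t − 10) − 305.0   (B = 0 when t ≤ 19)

2.086

At 3138 K (t = 31.38):
  B = 138.5·ln(31.38 − 10) − 305.0 = 138.5·ln 21.38 − 305.0 = 138.5·3.0625 − 305.0 = 119.150.
At 6441 K (t = 64.41):
  B = 138.5·ln(64.41 − 10) − 305.0 = 138.5·ln 54.41 − 305.0 = 138.5·3.9965 − 305.0 = 248.522.
Gain = 248.522 / 119.150 = 2.0858 → 2.086.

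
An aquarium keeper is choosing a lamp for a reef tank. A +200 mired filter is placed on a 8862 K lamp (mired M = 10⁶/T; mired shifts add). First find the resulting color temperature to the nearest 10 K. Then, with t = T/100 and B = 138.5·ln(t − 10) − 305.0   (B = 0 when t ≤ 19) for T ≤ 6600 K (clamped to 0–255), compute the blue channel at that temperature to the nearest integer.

123

M_in = 10⁶/8862 = 112.84; M_out = 112.84 + (+200) = 312.84.
T_out = 10⁶/312.84 = 3196.5 K → 3200 K; t = 32.
B = 138.5·ln(32 − 10) − 305.0 = 138.5·ln 22 − 305.0 = 138.5·3.0910 − 305.0 = 123.109.
Rounded: 123.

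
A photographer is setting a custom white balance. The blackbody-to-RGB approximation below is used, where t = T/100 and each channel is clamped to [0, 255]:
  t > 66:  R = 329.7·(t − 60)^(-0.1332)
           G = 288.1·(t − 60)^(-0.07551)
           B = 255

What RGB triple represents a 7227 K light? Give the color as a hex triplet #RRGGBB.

t = 7227/100 = 72.27; the t > 66 branch applies.
R = 329.7·(72.27 − 60)^(-0.1332) = 329.7·12.27^(-0.1332) = 329.7·0.71609 = 236.094.
G = 288.1·(72.27 − 60)^(-0.07551) = 288.1·12.27^(-0.07551) = 288.1·0.82753 = 238.410.
B = 255 by definition for t > 66.
Rounded: (236, 238, 255).
In hex: #ECEEFF.

#ECEEFF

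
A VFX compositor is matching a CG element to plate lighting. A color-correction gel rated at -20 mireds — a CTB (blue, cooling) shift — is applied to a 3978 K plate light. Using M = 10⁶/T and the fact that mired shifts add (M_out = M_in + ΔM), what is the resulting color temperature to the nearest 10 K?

M_in = 10⁶/3978 = 251.38 mireds.
M_out = 251.38 + (-20) = 231.38 mireds.
T_out = 10⁶/231.38 = 4321.8 K → 4320 K.

4320 K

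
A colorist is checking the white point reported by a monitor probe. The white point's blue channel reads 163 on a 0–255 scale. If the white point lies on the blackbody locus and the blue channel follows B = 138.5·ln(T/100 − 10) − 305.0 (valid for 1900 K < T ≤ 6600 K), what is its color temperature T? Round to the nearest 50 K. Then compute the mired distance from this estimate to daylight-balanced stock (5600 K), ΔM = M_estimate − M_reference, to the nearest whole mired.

+75 mireds

ln(t − 10) = (163 + 305.0) / 138.5 = 3.3791.
t − 10 = e^3.3791 = 29.343, so t = 39.343.
T = 100·t = 3934 K → 3950 K to the nearest 50 K.
M_estimate = 10⁶/3950 = 253.16; M_reference = 10⁶/5600 = 178.57.
ΔM = 253.16 − 178.57 = 74.59 → +75 mireds.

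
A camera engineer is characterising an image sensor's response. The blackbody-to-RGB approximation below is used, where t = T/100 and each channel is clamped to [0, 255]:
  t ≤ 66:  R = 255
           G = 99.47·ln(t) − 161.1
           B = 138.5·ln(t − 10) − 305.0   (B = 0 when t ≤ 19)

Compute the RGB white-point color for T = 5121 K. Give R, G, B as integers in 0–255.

R=255, G=230, B=210

t = 5121/100 = 51.21; the t ≤ 66 branch applies.
R = 255 by definition for t ≤ 66.
G = 99.47·ln 51.21 − 161.1 = 99.47·3.9359 − 161.1 = 230.407.
B = 138.5·ln(51.21 − 10) − 305.0 = 138.5·ln 41.21 − 305.0 = 138.5·3.7187 − 305.0 = 210.037.
Rounded: (255, 230, 210).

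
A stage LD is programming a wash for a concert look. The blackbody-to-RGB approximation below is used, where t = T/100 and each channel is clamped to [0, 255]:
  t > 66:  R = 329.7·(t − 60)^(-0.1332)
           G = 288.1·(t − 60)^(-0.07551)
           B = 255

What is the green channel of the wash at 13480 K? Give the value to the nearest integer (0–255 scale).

t = 13480/100 = 134.8; the t > 66 branch applies.
G = 288.1·(134.8 − 60)^(-0.07551) = 288.1·74.8^(-0.07551) = 288.1·0.72194 = 207.991.
Rounded: 208.

208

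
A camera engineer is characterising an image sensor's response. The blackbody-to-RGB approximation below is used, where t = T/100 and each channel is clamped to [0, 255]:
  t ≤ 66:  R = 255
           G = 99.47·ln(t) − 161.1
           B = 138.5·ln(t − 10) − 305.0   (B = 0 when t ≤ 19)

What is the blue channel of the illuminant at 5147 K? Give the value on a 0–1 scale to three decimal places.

t = 5147/100 = 51.47; the t ≤ 66 branch applies.
B = 138.5·ln(51.47 − 10) − 305.0 = 138.5·ln 41.47 − 305.0 = 138.5·3.7250 − 305.0 = 210.908.
On a 0–1 scale: 210.908/255 = 0.8271 → 0.827.

0.827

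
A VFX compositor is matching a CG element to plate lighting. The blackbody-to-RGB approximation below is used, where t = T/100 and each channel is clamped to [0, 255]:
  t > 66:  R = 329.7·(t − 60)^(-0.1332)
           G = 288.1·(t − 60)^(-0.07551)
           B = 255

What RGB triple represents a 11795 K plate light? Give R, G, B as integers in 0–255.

t = 11795/100 = 117.95; the t > 66 branch applies.
R = 329.7·(117.95 − 60)^(-0.1332) = 329.7·57.95^(-0.1332) = 329.7·0.58232 = 191.991.
G = 288.1·(117.95 − 60)^(-0.07551) = 288.1·57.95^(-0.07551) = 288.1·0.73599 = 212.039.
B = 255 by definition for t > 66.
Rounded: (192, 212, 255).

R=192, G=212, B=255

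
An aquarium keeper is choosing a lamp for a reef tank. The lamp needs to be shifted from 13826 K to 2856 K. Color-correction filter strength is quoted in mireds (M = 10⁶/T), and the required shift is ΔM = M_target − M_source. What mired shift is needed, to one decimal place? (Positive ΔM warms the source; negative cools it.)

M_source = 10⁶/13826 = 72.327; M_target = 10⁶/2856 = 350.140.
ΔM = 350.140 − 72.327 = 277.813 → +277.8 mireds, a warming shift.

+277.8 mireds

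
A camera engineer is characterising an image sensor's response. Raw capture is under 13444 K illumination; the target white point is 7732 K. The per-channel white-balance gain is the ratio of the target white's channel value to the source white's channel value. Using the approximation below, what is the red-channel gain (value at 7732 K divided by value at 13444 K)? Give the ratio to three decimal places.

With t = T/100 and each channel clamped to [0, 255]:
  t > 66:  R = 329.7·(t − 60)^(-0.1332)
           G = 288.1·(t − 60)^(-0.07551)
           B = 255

At 13444 K (t = 134.44):
  R = 329.7·(134.44 − 60)^(-0.1332) = 329.7·74.44^(-0.1332) = 329.7·0.56322 = 185.692.
At 7732 K (t = 77.32):
  R = 329.7·(77.32 − 60)^(-0.1332) = 329.7·17.32^(-0.1332) = 329.7·0.68395 = 225.499.
Gain = 225.499 / 185.692 = 1.2144 → 1.214.

1.214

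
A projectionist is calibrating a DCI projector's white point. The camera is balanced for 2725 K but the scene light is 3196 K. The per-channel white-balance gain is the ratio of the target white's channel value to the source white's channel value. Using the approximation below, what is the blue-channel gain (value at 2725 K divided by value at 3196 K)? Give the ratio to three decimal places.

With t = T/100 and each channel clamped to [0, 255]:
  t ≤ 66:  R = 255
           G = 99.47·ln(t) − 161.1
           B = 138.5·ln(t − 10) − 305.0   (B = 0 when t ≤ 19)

0.728

At 3196 K (t = 31.96):
  B = 138.5·ln(31.96 − 10) − 305.0 = 138.5·ln 21.96 − 305.0 = 138.5·3.0892 − 305.0 = 122.857.
At 2725 K (t = 27.25):
  B = 138.5·ln(27.25 − 10) − 305.0 = 138.5·ln 17.25 − 305.0 = 138.5·2.8478 − 305.0 = 89.422.
Gain = 89.422 / 122.857 = 0.7279 → 0.728.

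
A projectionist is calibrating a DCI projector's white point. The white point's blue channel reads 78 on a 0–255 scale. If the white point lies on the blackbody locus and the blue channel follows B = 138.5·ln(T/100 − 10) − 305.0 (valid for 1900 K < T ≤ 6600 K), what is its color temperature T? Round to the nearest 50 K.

ln(t − 10) = (78 + 305.0) / 138.5 = 2.7653.
t − 10 = e^2.7653 = 15.884, so t = 25.884.
T = 100·t = 2588 K → 2600 K to the nearest 50 K.

2600 K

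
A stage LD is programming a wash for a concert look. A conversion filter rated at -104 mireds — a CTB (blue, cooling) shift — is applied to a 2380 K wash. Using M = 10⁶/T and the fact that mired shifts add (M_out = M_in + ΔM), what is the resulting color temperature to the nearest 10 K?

3160 K

M_in = 10⁶/2380 = 420.17 mireds.
M_out = 420.17 + (-104) = 316.17 mireds.
T_out = 10⁶/316.17 = 3162.9 K → 3160 K.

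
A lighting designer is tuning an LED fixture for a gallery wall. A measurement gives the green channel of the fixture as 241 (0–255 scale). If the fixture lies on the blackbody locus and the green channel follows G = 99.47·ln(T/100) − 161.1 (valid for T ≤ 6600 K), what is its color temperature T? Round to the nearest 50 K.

5700 K

ln t = (241 + 161.1) / 99.47 = 4.0424.
t = e^4.0424 = 56.964.
T = 100·t = 5696 K → 5700 K to the nearest 50 K.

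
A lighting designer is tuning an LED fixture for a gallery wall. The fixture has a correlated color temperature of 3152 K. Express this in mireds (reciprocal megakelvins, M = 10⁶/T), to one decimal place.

M = 10⁶ / 3152 = 317.259 → 317.3 mireds.

317.3 mireds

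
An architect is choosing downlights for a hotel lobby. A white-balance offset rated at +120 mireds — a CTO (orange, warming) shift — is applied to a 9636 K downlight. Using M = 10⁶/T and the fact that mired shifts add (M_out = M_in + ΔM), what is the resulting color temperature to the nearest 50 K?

4450 K

M_in = 10⁶/9636 = 103.78 mireds.
M_out = 103.78 + (+120) = 223.78 mireds.
T_out = 10⁶/223.78 = 4468.7 K → 4450 K.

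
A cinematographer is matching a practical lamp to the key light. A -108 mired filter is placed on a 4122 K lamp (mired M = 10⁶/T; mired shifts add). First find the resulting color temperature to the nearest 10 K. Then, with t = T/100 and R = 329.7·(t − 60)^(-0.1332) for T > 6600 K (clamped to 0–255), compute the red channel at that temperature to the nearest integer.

M_in = 10⁶/4122 = 242.60; M_out = 242.60 + (-108) = 134.60.
T_out = 10⁶/134.60 = 7429.4 K → 7430 K; t = 74.3.
R = 329.7·(74.3 − 60)^(-0.1332) = 329.7·14.3^(-0.1332) = 329.7·0.70163 = 231.328.
Rounded: 231.

231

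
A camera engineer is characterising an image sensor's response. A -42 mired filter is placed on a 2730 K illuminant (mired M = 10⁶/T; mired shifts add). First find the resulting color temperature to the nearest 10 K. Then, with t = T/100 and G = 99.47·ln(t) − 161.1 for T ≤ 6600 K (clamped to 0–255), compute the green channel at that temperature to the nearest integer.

M_in = 10⁶/2730 = 366.30; M_out = 366.30 + (-42) = 324.30.
T_out = 10⁶/324.30 = 3083.6 K → 3080 K; t = 30.8.
G = 99.47·ln 30.8 − 161.1 = 99.47·3.4275 − 161.1 = 179.835.
Rounded: 180.

180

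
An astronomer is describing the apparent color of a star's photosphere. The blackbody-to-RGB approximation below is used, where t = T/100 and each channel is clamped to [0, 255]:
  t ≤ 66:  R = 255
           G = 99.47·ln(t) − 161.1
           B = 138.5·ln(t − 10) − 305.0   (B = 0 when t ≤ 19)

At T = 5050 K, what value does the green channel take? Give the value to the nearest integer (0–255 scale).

229

t = 5050/100 = 50.5; the t ≤ 66 branch applies.
G = 99.47·ln 50.5 − 161.1 = 99.47·3.9220 − 161.1 = 229.019.
Rounded: 229.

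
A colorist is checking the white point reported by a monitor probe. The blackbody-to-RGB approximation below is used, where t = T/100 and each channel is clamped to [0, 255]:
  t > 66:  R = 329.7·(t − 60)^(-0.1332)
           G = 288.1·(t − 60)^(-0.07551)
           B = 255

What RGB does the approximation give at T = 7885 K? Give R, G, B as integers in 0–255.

R=223, G=231, B=255

t = 7885/100 = 78.85; the t > 66 branch applies.
R = 329.7·(78.85 − 60)^(-0.1332) = 329.7·18.85^(-0.1332) = 329.7·0.67628 = 222.971.
G = 288.1·(78.85 − 60)^(-0.07551) = 288.1·18.85^(-0.07551) = 288.1·0.80113 = 230.805.
B = 255 by definition for t > 66.
Rounded: (223, 231, 255).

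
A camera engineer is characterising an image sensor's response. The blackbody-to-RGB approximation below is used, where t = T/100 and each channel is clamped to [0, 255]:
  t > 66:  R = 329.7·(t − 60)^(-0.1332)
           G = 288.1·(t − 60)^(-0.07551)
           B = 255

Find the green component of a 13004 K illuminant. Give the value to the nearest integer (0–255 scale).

209

t = 13004/100 = 130.04; the t > 66 branch applies.
G = 288.1·(130.04 − 60)^(-0.07551) = 288.1·70.04^(-0.07551) = 288.1·0.72553 = 209.026.
Rounded: 209.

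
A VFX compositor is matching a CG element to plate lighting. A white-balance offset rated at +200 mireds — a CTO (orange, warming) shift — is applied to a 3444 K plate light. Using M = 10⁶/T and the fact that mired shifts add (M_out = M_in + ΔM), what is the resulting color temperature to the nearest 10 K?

2040 K

M_in = 10⁶/3444 = 290.36 mireds.
M_out = 290.36 + (+200) = 490.36 mireds.
T_out = 10⁶/490.36 = 2039.3 K → 2040 K.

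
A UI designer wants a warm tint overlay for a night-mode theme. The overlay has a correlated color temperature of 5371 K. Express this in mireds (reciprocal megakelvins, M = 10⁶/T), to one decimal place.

186.2 mireds

M = 10⁶ / 5371 = 186.185 → 186.2 mireds.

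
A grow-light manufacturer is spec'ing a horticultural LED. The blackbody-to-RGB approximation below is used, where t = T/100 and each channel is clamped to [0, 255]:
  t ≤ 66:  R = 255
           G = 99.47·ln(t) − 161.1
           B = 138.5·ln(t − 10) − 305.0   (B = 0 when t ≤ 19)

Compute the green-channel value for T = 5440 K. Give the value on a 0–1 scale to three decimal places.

t = 5440/100 = 54.4; the t ≤ 66 branch applies.
G = 99.47·ln 54.4 − 161.1 = 99.47·3.9964 − 161.1 = 236.418.
On a 0–1 scale: 236.418/255 = 0.9271 → 0.927.

0.927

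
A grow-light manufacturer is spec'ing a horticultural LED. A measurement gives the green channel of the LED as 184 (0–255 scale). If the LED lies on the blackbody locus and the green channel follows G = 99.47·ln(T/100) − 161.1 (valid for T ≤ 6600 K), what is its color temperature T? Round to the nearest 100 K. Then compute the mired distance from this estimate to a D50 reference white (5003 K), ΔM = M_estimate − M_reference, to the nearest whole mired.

+113 mireds

ln t = (184 + 161.1) / 99.47 = 3.4694.
t = e^3.4694 = 32.117.
T = 100·t = 3212 K → 3200 K to the nearest 100 K.
M_estimate = 10⁶/3200 = 312.50; M_reference = 10⁶/5003 = 199.88.
ΔM = 312.50 − 199.88 = 112.62 → +113 mireds.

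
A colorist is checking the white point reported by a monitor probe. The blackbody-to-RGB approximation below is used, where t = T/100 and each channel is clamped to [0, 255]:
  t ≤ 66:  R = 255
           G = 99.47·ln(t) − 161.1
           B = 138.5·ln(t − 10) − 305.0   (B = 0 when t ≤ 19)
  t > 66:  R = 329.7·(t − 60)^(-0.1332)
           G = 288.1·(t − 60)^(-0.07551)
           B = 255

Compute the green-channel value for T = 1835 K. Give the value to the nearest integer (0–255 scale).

t = 1835/100 = 18.35; the t ≤ 66 branch applies.
G = 99.47·ln 18.35 − 161.1 = 99.47·2.9096 − 161.1 = 128.321.
Rounded: 128.

128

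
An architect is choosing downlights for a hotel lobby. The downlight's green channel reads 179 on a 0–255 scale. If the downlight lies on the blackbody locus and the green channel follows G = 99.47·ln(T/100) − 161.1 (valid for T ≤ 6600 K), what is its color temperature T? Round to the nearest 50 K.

ln t = (179 + 161.1) / 99.47 = 3.4191.
t = e^3.4191 = 30.543.
T = 100·t = 3054 K → 3050 K to the nearest 50 K.

3050 K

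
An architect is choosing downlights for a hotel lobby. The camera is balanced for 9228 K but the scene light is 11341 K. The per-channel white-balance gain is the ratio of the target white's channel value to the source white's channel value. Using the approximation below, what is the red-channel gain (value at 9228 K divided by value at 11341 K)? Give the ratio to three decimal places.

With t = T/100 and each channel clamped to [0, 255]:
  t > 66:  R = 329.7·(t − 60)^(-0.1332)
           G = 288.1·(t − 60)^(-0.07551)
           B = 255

1.069

At 11341 K (t = 113.41):
  R = 329.7·(113.41 − 60)^(-0.1332) = 329.7·53.41^(-0.1332) = 329.7·0.58868 = 194.088.
At 9228 K (t = 92.28):
  R = 329.7·(92.28 − 60)^(-0.1332) = 329.7·32.28^(-0.1332) = 329.7·0.62952 = 207.553.
Gain = 207.553 / 194.088 = 1.0694 → 1.069.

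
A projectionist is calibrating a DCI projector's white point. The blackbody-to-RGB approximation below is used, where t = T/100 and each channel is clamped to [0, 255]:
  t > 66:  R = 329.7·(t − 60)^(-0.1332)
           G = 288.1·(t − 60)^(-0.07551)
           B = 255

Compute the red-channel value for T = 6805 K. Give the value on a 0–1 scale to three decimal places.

t = 6805/100 = 68.05; the t > 66 branch applies.
R = 329.7·(68.05 − 60)^(-0.1332) = 329.7·8.05^(-0.1332) = 329.7·0.75744 = 249.728.
On a 0–1 scale: 249.728/255 = 0.9793 → 0.979.

0.979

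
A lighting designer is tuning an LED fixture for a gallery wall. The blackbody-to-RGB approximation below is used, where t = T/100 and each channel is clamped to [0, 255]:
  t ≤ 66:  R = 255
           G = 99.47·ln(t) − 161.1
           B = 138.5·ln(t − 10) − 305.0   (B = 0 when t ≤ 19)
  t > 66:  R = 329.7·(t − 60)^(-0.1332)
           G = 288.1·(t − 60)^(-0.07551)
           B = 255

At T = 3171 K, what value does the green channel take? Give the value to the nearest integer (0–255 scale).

t = 3171/100 = 31.71; the t ≤ 66 branch applies.
G = 99.47·ln 31.71 − 161.1 = 99.47·3.4566 − 161.1 = 182.731.
Rounded: 183.

183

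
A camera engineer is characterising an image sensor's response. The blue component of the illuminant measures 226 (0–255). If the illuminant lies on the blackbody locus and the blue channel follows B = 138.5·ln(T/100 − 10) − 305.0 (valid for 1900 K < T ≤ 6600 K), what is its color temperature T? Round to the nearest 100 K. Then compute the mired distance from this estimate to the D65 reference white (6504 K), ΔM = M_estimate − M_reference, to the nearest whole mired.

+25 mireds

ln(t − 10) = (226 + 305.0) / 138.5 = 3.8339.
t − 10 = e^3.8339 = 46.244, so t = 56.244.
T = 100·t = 5624 K → 5600 K to the nearest 100 K.
M_estimate = 10⁶/5600 = 178.57; M_reference = 10⁶/6504 = 153.75.
ΔM = 178.57 − 153.75 = 24.82 → +25 mireds.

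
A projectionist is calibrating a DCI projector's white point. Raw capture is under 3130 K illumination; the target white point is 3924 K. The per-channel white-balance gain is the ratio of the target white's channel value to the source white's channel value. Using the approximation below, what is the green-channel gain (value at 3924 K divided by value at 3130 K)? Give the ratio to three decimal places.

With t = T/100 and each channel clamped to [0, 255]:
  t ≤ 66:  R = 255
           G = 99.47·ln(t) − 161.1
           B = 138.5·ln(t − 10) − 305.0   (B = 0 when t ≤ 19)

At 3130 K (t = 31.3):
  G = 99.47·ln 31.3 − 161.1 = 99.47·3.4436 − 161.1 = 181.437.
At 3924 K (t = 39.24):
  G = 99.47·ln 39.24 − 161.1 = 99.47·3.6697 − 161.1 = 203.925.
Gain = 203.925 / 181.437 = 1.1239 → 1.124.

1.124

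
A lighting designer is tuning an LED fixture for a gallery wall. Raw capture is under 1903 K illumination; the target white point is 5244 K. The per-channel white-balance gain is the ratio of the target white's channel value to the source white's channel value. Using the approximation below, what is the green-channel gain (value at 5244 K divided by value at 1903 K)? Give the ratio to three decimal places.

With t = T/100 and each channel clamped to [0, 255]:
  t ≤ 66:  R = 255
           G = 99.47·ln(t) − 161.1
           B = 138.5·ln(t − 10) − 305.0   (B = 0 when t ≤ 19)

1.764

At 1903 K (t = 19.03):
  G = 99.47·ln 19.03 − 161.1 = 99.47·2.9460 − 161.1 = 131.940.
At 5244 K (t = 52.44):
  G = 99.47·ln 52.44 − 161.1 = 99.47·3.9597 − 161.1 = 232.768.
Gain = 232.768 / 131.940 = 1.7642 → 1.764.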